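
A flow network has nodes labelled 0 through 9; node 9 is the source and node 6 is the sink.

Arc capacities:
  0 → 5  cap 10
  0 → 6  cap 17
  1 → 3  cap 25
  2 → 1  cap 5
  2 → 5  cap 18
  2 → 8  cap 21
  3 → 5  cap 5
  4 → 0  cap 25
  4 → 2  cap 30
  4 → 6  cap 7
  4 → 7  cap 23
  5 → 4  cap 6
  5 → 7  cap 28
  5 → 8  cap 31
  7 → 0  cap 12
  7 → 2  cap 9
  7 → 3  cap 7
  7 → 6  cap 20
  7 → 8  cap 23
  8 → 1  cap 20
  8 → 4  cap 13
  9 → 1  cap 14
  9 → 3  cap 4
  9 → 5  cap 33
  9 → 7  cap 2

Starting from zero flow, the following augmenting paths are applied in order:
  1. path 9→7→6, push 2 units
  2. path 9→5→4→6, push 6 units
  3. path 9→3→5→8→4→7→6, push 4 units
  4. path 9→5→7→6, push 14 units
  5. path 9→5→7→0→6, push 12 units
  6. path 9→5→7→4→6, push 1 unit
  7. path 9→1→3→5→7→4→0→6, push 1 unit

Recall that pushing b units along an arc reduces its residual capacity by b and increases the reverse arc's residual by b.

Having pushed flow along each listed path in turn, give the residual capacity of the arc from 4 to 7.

Residual capacity of (4,7): 21

after path 1 (9→7→6, push 2): res(4,7)=23
after path 2 (9→5→4→6, push 6): res(4,7)=23
after path 3 (9→3→5→8→4→7→6, push 4): res(4,7)=19
after path 4 (9→5→7→6, push 14): res(4,7)=19
after path 5 (9→5→7→0→6, push 12): res(4,7)=19
after path 6 (9→5→7→4→6, push 1): res(4,7)=20
after path 7 (9→1→3→5→7→4→0→6, push 1): res(4,7)=21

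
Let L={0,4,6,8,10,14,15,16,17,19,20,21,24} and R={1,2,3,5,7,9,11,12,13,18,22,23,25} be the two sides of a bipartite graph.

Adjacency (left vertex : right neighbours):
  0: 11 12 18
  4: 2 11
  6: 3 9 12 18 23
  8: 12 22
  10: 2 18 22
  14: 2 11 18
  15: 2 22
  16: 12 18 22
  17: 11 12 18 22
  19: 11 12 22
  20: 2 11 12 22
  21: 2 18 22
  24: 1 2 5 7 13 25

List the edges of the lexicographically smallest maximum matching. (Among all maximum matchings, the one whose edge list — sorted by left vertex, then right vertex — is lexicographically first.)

Lex-smallest maximum matching: {(0,11), (4,2), (6,3), (8,12), (10,18), (15,22), (24,1)}

|M| = 7 (so the lex-smallest maximum matching has 7 edges)
process left vertices in ascending order; for each, take the smallest-labelled available neighbour that still permits 7 edges overall, or leave it unmatched if none does
lex-smallest matching: {0-11, 4-2, 6-3, 8-12, 10-18, 15-22, 24-1}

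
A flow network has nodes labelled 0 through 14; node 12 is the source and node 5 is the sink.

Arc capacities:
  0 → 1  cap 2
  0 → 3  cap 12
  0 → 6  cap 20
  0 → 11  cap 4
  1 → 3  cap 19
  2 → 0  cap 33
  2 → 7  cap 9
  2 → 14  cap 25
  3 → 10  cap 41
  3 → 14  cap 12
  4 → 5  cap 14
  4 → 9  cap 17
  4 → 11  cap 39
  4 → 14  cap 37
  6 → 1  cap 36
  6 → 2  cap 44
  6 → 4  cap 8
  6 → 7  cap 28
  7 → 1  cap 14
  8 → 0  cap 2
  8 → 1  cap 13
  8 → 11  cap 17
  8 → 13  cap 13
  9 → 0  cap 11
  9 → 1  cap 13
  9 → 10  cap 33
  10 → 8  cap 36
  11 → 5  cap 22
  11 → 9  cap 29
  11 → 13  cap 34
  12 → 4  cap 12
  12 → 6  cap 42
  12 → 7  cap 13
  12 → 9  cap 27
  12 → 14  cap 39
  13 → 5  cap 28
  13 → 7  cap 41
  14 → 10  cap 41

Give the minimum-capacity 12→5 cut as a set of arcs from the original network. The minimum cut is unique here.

augment #1: 12→4→5 push 12
augment #2: 12→6→4→5 push 2
augment #3: 12→6→4→11→5 push 6
augment #4: 12→9→0→11→5 push 4
augment #5: 12→9→10→8→11→5 push 12
augment #6: 12→9→10→8→13→5 push 11
augment #7: 12→14→10→8→13→5 push 2
augment #8: 12→14→10→8→11→13→5 push 5
max flow = 54; residual-reachable set from 12 gives S-side
cut edges (S→T): {(0,11), (6,4), (8,11), (8,13), (12,4)} total cap 54

Min-cut arcs: {(0,11), (6,4), (8,11), (8,13), (12,4)} (total capacity 54)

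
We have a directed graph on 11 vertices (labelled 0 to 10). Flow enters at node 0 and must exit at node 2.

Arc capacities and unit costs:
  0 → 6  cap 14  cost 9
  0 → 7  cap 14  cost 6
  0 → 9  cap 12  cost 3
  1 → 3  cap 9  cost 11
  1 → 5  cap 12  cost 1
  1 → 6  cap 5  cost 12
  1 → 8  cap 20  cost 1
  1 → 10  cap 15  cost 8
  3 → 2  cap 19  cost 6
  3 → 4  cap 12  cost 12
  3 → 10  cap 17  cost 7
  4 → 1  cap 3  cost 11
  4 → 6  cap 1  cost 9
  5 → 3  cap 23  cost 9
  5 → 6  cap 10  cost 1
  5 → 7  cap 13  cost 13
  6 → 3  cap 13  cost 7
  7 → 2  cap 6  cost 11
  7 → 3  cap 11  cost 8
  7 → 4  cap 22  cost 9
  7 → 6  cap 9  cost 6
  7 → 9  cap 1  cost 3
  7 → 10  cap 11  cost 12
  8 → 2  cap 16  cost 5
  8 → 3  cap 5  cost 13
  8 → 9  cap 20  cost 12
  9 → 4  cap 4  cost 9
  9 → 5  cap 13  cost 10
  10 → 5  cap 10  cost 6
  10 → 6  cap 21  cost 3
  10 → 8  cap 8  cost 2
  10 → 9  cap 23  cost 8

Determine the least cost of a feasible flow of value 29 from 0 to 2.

Minimum cost for 29 units: 616

shortest-cost path #1: 0→7→2 push 6 @ unit cost 17 (adds 102)
shortest-cost path #2: 0→7→3→2 push 8 @ unit cost 20 (adds 160)
shortest-cost path #3: 0→6→3→2 push 11 @ unit cost 22 (adds 242)
shortest-cost path #4: 0→6→3→7→10→8→2 push 2 @ unit cost 27 (adds 54)
shortest-cost path #5: 0→9→4→1→8→2 push 2 @ unit cost 29 (adds 58)
total cost = 616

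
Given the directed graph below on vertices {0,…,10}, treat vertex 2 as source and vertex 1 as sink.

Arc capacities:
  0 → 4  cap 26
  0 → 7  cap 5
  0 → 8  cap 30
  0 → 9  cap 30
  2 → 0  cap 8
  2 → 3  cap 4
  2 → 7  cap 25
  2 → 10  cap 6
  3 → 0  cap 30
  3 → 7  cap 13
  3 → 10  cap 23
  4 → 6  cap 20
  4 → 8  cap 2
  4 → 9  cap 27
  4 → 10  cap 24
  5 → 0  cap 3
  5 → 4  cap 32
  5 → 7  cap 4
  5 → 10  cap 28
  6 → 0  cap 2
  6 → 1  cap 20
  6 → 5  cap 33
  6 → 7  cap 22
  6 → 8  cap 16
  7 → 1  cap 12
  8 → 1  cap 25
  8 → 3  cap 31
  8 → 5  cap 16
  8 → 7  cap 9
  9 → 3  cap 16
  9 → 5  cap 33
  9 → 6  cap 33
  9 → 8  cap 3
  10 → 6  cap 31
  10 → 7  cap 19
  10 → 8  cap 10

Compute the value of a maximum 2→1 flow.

Maximum flow value: 30

augment #1: 2→7→1 bottleneck 12, total now 12
augment #2: 2→0→8→1 bottleneck 8, total now 20
augment #3: 2→10→6→1 bottleneck 6, total now 26
augment #4: 2→3→0→8→1 bottleneck 4, total now 30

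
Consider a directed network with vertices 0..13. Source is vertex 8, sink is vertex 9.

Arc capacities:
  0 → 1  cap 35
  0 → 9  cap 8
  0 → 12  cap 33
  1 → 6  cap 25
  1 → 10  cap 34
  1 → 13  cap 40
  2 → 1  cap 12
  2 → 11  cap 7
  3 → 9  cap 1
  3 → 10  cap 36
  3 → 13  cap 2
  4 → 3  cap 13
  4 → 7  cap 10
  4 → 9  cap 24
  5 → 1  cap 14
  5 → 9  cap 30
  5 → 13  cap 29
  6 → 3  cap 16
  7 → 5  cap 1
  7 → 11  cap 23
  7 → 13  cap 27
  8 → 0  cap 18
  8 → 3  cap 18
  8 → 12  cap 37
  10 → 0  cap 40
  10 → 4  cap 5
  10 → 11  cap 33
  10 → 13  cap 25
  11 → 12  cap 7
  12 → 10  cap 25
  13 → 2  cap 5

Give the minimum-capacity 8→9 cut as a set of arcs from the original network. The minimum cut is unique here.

Min-cut arcs: {(0,9), (3,9), (10,4)} (total capacity 14)

augment #1: 8→0→9 push 8
augment #2: 8→3→9 push 1
augment #3: 8→3→10→4→9 push 5
max flow = 14; residual-reachable set from 8 gives S-side
cut edges (S→T): {(0,9), (3,9), (10,4)} total cap 14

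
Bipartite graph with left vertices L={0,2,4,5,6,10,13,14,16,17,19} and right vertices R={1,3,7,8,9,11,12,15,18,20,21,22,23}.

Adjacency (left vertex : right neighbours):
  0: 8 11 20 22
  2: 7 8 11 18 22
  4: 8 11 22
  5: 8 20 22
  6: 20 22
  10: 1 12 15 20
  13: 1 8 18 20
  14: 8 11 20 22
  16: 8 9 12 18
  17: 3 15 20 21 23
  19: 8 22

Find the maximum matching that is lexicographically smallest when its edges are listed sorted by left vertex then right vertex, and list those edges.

|M| = 9 (so the lex-smallest maximum matching has 9 edges)
process left vertices in ascending order; for each, take the smallest-labelled available neighbour that still permits 9 edges overall, or leave it unmatched if none does
lex-smallest matching: {0-8, 2-7, 4-11, 5-20, 6-22, 10-1, 13-18, 16-9, 17-3}

Lex-smallest maximum matching: {(0,8), (2,7), (4,11), (5,20), (6,22), (10,1), (13,18), (16,9), (17,3)}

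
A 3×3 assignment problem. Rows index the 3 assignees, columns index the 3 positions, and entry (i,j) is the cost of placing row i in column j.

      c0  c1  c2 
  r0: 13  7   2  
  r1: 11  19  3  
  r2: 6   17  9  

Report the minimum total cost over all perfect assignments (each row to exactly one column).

optimal assignment: row0→col1 (cost 7), row1→col2 (cost 3), row2→col0 (cost 6)
total = 7 + 3 + 6 = 16

Minimum assignment cost: 16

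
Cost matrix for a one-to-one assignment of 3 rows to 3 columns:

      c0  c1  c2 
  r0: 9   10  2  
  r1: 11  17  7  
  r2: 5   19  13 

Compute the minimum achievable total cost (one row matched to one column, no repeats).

optimal assignment: row0→col1 (cost 10), row1→col2 (cost 7), row2→col0 (cost 5)
total = 10 + 7 + 5 = 22

Minimum assignment cost: 22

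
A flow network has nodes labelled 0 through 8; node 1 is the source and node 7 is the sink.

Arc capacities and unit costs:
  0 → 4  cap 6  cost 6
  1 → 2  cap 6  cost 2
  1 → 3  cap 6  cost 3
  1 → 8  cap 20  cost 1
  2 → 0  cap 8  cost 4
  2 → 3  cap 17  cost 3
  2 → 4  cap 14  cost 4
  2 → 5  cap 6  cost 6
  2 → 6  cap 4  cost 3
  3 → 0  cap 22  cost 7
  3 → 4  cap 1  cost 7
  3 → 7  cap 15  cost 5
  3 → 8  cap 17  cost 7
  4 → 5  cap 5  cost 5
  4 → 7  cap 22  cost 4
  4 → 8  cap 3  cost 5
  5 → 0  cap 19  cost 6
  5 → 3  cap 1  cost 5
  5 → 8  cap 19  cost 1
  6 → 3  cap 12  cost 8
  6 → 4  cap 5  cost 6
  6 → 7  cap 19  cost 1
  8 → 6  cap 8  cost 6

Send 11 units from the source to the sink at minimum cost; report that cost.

Minimum cost for 11 units: 80

shortest-cost path #1: 1→2→6→7 push 4 @ unit cost 6 (adds 24)
shortest-cost path #2: 1→3→7 push 6 @ unit cost 8 (adds 48)
shortest-cost path #3: 1→8→6→7 push 1 @ unit cost 8 (adds 8)
total cost = 80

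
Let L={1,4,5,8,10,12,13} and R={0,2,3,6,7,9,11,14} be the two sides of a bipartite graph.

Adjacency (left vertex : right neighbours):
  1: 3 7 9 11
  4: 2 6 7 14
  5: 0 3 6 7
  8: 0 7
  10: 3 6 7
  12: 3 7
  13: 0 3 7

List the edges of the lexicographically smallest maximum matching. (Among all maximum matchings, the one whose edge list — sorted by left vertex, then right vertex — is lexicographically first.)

Lex-smallest maximum matching: {(1,9), (4,2), (5,0), (8,7), (10,6), (12,3)}

|M| = 6 (so the lex-smallest maximum matching has 6 edges)
process left vertices in ascending order; for each, take the smallest-labelled available neighbour that still permits 6 edges overall, or leave it unmatched if none does
lex-smallest matching: {1-9, 4-2, 5-0, 8-7, 10-6, 12-3}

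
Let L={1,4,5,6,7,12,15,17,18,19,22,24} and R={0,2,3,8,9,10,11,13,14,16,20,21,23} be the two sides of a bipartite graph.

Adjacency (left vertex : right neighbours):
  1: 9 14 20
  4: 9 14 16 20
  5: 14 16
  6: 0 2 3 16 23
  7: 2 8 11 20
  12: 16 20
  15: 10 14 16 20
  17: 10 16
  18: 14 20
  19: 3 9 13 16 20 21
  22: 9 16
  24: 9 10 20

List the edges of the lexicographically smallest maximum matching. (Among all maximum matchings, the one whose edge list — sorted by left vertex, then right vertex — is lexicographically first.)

Lex-smallest maximum matching: {(1,9), (4,14), (5,16), (6,0), (7,2), (12,20), (15,10), (19,3)}

|M| = 8 (so the lex-smallest maximum matching has 8 edges)
process left vertices in ascending order; for each, take the smallest-labelled available neighbour that still permits 8 edges overall, or leave it unmatched if none does
lex-smallest matching: {1-9, 4-14, 5-16, 6-0, 7-2, 12-20, 15-10, 19-3}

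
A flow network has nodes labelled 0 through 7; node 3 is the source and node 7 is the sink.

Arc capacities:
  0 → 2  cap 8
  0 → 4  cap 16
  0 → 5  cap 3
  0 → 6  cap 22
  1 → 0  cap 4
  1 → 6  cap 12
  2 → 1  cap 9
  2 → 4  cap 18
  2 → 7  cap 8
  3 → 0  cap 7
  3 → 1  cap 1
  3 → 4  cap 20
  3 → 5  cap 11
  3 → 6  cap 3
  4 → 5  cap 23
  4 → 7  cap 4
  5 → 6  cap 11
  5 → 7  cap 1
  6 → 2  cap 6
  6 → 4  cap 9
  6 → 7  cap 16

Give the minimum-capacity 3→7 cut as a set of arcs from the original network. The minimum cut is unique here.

Min-cut arcs: {(3,0), (3,1), (3,6), (4,7), (5,6), (5,7)} (total capacity 27)

augment #1: 3→4→7 push 4
augment #2: 3→5→7 push 1
augment #3: 3→6→7 push 3
augment #4: 3→0→2→7 push 7
augment #5: 3→1→6→7 push 1
augment #6: 3→5→6→7 push 10
augment #7: 3→4→5→6→7 push 1
max flow = 27; residual-reachable set from 3 gives S-side
cut edges (S→T): {(3,0), (3,1), (3,6), (4,7), (5,6), (5,7)} total cap 27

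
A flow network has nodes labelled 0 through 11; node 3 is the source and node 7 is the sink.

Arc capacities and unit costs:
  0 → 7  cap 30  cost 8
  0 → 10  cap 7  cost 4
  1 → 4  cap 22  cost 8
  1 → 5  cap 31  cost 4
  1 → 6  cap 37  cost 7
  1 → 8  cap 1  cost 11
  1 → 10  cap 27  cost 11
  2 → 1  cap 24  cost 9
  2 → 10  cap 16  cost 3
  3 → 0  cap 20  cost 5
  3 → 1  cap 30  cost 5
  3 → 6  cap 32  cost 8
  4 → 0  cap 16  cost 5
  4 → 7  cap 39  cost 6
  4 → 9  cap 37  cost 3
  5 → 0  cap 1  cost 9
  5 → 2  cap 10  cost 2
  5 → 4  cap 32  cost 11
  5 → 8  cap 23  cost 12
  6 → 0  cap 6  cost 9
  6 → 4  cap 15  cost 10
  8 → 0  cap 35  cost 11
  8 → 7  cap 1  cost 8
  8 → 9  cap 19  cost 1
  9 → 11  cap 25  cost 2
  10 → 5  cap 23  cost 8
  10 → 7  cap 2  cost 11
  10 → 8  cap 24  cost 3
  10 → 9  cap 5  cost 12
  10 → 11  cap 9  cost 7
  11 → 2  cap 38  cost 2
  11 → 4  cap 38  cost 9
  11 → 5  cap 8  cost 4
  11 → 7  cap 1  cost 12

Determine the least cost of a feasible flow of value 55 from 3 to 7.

Minimum cost for 55 units: 990

shortest-cost path #1: 3→0→7 push 20 @ unit cost 13 (adds 260)
shortest-cost path #2: 3→1→4→7 push 22 @ unit cost 19 (adds 418)
shortest-cost path #3: 3→6→4→7 push 13 @ unit cost 24 (adds 312)
total cost = 990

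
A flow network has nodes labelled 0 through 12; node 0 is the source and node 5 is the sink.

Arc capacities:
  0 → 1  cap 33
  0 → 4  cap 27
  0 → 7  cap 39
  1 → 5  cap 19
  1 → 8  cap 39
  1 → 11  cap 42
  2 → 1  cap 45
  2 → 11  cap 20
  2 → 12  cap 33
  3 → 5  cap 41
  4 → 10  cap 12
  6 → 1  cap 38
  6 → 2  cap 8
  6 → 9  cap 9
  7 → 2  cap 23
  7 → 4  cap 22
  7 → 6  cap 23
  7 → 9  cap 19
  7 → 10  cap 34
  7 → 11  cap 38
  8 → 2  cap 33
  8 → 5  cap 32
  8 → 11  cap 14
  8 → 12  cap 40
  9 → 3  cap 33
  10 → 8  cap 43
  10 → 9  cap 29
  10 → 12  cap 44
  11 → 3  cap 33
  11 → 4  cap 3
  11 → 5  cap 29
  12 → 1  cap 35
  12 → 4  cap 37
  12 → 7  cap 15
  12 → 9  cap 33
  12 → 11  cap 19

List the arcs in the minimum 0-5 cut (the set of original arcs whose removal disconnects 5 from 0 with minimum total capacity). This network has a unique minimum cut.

augment #1: 0→1→5 push 19
augment #2: 0→1→8→5 push 14
augment #3: 0→7→11→5 push 29
augment #4: 0→4→10→8→5 push 12
augment #5: 0→7→9→3→5 push 10
max flow = 84; residual-reachable set from 0 gives S-side
cut edges (S→T): {(0,1), (0,7), (4,10)} total cap 84

Min-cut arcs: {(0,1), (0,7), (4,10)} (total capacity 84)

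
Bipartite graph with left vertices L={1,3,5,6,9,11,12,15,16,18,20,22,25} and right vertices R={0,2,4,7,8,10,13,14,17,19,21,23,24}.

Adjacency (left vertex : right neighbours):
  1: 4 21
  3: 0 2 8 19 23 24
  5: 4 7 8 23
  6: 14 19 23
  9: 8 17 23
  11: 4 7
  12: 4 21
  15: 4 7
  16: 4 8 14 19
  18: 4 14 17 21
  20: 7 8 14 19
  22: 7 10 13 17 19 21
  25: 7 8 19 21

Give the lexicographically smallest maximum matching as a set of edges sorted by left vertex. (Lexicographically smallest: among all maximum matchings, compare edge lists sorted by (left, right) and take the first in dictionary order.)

Lex-smallest maximum matching: {(1,4), (3,0), (5,7), (6,14), (9,23), (12,21), (16,8), (18,17), (20,19), (22,10)}

|M| = 10 (so the lex-smallest maximum matching has 10 edges)
process left vertices in ascending order; for each, take the smallest-labelled available neighbour that still permits 10 edges overall, or leave it unmatched if none does
lex-smallest matching: {1-4, 3-0, 5-7, 6-14, 9-23, 12-21, 16-8, 18-17, 20-19, 22-10}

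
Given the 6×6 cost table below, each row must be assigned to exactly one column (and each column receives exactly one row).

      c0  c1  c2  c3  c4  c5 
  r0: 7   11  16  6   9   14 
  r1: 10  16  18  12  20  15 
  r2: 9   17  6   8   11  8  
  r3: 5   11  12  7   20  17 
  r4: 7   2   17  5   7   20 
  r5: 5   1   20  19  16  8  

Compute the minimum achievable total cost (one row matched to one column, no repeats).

Minimum assignment cost: 40

optimal assignment: row0→col3 (cost 6), row1→col5 (cost 15), row2→col2 (cost 6), row3→col0 (cost 5), row4→col4 (cost 7), row5→col1 (cost 1)
total = 6 + 15 + 6 + 5 + 7 + 1 = 40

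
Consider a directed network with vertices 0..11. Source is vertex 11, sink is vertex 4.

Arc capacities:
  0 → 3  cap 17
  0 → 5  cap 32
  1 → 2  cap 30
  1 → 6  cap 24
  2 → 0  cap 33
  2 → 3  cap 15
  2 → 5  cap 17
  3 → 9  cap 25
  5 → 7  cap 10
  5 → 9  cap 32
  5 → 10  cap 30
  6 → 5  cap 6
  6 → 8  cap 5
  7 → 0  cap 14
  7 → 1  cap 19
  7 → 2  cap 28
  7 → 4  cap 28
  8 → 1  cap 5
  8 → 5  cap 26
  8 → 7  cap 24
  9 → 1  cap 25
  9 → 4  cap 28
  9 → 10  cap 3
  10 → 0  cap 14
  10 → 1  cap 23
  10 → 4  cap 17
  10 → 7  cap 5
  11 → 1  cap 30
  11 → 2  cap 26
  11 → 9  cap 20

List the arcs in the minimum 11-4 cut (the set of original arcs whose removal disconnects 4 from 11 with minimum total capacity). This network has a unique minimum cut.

augment #1: 11→9→4 push 20
augment #2: 11→2→3→9→4 push 8
augment #3: 11→2→5→7→4 push 10
augment #4: 11→2→5→10→4 push 7
augment #5: 11→1→6→5→10→4 push 6
augment #6: 11→1→6→8→7→4 push 5
augment #7: 11→2→0→5→10→4 push 1
augment #8: 11→1→2→0→5→10→4 push 3
augment #9: 11→1→2→0→5→10→7→4 push 5
max flow = 65; residual-reachable set from 11 gives S-side
cut edges (S→T): {(5,7), (6,8), (9,4), (10,4), (10,7)} total cap 65

Min-cut arcs: {(5,7), (6,8), (9,4), (10,4), (10,7)} (total capacity 65)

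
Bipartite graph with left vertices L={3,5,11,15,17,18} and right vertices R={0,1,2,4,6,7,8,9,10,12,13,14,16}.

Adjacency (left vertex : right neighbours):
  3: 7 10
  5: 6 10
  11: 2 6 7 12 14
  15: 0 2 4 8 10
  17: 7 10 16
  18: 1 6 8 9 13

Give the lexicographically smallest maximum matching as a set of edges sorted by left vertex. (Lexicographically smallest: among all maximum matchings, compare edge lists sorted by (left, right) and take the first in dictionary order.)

|M| = 6 (so the lex-smallest maximum matching has 6 edges)
process left vertices in ascending order; for each, take the smallest-labelled available neighbour that still permits 6 edges overall, or leave it unmatched if none does
lex-smallest matching: {3-7, 5-6, 11-2, 15-0, 17-10, 18-1}

Lex-smallest maximum matching: {(3,7), (5,6), (11,2), (15,0), (17,10), (18,1)}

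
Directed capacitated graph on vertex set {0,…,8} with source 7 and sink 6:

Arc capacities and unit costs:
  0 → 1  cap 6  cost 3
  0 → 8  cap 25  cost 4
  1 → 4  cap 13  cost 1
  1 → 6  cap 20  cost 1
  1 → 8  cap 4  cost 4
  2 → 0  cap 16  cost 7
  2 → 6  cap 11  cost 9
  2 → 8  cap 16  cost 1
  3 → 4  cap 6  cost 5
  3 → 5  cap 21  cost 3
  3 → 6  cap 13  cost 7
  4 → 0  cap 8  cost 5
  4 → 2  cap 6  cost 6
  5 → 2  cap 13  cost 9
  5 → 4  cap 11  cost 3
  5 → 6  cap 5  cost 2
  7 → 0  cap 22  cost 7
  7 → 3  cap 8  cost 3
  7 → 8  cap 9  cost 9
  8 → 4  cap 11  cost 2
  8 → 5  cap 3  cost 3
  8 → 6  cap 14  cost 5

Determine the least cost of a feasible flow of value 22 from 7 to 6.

Minimum cost for 22 units: 248

shortest-cost path #1: 7→3→5→6 push 5 @ unit cost 8 (adds 40)
shortest-cost path #2: 7→3→6 push 3 @ unit cost 10 (adds 30)
shortest-cost path #3: 7→0→1→6 push 6 @ unit cost 11 (adds 66)
shortest-cost path #4: 7→8→6 push 8 @ unit cost 14 (adds 112)
total cost = 248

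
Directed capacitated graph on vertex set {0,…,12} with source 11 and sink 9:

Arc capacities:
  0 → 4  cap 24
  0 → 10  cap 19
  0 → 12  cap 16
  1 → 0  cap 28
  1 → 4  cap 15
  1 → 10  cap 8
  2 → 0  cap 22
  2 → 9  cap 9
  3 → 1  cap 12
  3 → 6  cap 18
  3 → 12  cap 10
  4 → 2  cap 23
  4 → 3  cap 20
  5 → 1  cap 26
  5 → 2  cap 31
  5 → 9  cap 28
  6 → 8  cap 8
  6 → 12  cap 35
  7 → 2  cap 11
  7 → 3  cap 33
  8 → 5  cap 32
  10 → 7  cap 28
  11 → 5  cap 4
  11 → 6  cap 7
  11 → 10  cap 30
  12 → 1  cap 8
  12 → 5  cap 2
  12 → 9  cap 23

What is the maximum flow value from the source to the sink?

Maximum flow value: 39

augment #1: 11→5→9 bottleneck 4, total now 4
augment #2: 11→6→12→9 bottleneck 7, total now 11
augment #3: 11→10→7→2→9 bottleneck 9, total now 20
augment #4: 11→10→7→3→12→9 bottleneck 10, total now 30
augment #5: 11→10→7→2→0→12→9 bottleneck 2, total now 32
augment #6: 11→10→7→3→6→12→9 bottleneck 4, total now 36
augment #7: 11→10→7→3→6→8→5→9 bottleneck 3, total now 39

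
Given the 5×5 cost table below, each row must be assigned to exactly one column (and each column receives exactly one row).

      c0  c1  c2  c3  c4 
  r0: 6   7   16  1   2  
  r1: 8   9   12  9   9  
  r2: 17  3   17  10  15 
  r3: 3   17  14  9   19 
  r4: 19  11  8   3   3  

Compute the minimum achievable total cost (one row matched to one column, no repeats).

optimal assignment: row0→col3 (cost 1), row1→col2 (cost 12), row2→col1 (cost 3), row3→col0 (cost 3), row4→col4 (cost 3)
total = 1 + 12 + 3 + 3 + 3 = 22

Minimum assignment cost: 22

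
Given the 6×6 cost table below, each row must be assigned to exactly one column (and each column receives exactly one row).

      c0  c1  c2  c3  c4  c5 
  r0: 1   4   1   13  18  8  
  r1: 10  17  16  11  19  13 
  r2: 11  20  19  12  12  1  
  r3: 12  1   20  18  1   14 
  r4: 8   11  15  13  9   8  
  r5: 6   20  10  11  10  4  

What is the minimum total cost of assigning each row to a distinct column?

Minimum assignment cost: 29

optimal assignment: row0→col2 (cost 1), row1→col3 (cost 11), row2→col5 (cost 1), row3→col1 (cost 1), row4→col4 (cost 9), row5→col0 (cost 6)
total = 1 + 11 + 1 + 1 + 9 + 6 = 29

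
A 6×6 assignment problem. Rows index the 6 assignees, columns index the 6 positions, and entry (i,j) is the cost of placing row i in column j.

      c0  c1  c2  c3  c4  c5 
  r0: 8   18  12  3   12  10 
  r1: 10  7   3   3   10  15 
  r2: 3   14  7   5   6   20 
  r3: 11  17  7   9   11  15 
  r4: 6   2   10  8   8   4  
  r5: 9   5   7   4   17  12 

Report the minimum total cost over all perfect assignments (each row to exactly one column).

optimal assignment: row0→col3 (cost 3), row1→col2 (cost 3), row2→col0 (cost 3), row3→col4 (cost 11), row4→col5 (cost 4), row5→col1 (cost 5)
total = 3 + 3 + 3 + 11 + 4 + 5 = 29

Minimum assignment cost: 29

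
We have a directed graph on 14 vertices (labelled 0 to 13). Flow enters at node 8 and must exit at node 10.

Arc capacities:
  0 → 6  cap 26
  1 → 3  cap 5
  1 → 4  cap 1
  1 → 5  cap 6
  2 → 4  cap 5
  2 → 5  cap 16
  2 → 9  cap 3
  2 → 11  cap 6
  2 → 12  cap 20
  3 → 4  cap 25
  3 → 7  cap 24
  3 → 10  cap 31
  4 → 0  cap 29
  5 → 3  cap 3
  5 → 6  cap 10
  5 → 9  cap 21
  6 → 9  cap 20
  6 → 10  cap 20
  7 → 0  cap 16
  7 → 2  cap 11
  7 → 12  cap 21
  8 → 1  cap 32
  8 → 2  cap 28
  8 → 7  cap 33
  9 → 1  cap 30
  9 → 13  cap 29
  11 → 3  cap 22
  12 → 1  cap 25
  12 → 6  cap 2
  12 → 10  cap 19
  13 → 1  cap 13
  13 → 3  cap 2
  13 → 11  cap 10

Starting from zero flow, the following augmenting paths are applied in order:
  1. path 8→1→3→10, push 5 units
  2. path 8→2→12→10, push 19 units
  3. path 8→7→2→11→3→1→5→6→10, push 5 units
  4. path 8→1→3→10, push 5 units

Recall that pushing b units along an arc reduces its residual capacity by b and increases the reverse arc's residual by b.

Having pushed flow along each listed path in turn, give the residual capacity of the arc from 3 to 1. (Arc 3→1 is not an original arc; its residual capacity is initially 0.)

Residual capacity of (3,1): 5

after path 1 (8→1→3→10, push 5): res(3,1)=5
after path 2 (8→2→12→10, push 19): res(3,1)=5
after path 3 (8→7→2→11→3→1→5→6→10, push 5): res(3,1)=0
after path 4 (8→1→3→10, push 5): res(3,1)=5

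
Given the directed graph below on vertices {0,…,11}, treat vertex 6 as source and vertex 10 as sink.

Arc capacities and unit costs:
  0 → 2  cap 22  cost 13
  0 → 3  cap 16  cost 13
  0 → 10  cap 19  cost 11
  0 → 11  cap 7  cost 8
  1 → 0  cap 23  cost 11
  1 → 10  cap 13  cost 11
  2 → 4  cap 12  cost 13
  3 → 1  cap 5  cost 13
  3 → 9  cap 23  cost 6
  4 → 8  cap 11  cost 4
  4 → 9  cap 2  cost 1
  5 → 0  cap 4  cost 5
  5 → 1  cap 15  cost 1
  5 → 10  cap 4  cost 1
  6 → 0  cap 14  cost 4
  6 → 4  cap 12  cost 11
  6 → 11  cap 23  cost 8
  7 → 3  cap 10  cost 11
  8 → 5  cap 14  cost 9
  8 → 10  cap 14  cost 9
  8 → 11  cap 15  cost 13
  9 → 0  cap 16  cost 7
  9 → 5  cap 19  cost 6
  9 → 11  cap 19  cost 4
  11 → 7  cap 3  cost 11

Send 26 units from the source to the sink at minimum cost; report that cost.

Minimum cost for 26 units: 488

shortest-cost path #1: 6→0→10 push 14 @ unit cost 15 (adds 210)
shortest-cost path #2: 6→4→9→5→10 push 2 @ unit cost 19 (adds 38)
shortest-cost path #3: 6→4→8→10 push 10 @ unit cost 24 (adds 240)
total cost = 488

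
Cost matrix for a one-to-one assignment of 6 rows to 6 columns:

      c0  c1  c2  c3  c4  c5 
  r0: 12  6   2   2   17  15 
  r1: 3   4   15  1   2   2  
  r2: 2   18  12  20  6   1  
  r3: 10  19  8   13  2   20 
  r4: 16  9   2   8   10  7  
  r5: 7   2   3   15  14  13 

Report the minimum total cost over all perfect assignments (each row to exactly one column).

Minimum assignment cost: 12

one of 2 optimal assignments: row0→col3 (cost 2), row1→col0 (cost 3), row2→col5 (cost 1), row3→col4 (cost 2), row4→col2 (cost 2), row5→col1 (cost 2)
total = 2 + 3 + 1 + 2 + 2 + 2 = 12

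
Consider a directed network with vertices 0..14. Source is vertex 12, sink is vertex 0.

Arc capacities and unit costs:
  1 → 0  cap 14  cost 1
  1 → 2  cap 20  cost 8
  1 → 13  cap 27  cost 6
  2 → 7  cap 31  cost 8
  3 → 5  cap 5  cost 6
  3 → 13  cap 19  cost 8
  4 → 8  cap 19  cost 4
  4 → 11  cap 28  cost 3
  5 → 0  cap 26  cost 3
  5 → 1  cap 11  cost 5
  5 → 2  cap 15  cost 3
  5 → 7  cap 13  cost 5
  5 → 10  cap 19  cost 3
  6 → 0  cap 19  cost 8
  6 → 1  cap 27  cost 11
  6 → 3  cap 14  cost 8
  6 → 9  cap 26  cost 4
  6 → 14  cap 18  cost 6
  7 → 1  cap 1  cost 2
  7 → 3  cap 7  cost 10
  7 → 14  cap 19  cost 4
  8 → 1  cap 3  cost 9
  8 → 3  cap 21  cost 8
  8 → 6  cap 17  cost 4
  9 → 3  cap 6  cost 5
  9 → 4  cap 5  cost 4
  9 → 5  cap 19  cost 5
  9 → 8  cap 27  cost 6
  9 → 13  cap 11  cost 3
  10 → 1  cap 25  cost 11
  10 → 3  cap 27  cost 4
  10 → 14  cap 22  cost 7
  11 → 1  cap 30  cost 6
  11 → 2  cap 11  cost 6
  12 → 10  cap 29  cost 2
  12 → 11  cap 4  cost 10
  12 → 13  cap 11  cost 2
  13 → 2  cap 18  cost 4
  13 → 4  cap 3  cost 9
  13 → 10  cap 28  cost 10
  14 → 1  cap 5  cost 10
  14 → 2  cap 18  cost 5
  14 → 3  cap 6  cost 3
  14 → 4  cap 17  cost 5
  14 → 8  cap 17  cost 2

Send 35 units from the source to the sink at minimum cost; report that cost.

Minimum cost for 35 units: 658

shortest-cost path #1: 12→10→1→0 push 14 @ unit cost 14 (adds 196)
shortest-cost path #2: 12→10→3→5→0 push 5 @ unit cost 15 (adds 75)
shortest-cost path #3: 12→10→14→8→6→0 push 10 @ unit cost 23 (adds 230)
shortest-cost path #4: 12→13→2→7→1→10→14→8→6→0 push 1 @ unit cost 26 (adds 26)
shortest-cost path #5: 12→11→1→10→14→8→6→0 push 4 @ unit cost 26 (adds 104)
shortest-cost path #6: 12→13→4→8→6→0 push 1 @ unit cost 27 (adds 27)
total cost = 658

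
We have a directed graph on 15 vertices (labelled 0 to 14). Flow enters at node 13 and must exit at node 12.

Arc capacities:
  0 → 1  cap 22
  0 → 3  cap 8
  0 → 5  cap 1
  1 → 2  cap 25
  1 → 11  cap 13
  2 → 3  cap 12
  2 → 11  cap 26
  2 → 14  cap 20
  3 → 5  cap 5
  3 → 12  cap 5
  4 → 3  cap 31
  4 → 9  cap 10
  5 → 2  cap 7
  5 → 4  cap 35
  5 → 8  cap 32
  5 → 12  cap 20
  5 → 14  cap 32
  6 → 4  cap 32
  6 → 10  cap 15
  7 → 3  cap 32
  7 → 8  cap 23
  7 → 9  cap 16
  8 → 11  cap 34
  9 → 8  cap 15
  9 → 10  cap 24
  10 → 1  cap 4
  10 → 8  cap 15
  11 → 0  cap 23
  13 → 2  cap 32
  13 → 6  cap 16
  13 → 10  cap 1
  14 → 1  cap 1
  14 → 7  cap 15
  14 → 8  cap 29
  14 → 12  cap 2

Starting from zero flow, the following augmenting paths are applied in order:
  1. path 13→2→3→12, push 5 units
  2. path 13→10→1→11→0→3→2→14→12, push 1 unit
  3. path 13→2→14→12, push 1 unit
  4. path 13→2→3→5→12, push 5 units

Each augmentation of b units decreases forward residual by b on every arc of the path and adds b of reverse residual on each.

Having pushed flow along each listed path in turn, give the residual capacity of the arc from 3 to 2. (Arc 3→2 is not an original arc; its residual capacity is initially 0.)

after path 1 (13→2→3→12, push 5): res(3,2)=5
after path 2 (13→10→1→11→0→3→2→14→12, push 1): res(3,2)=4
after path 3 (13→2→14→12, push 1): res(3,2)=4
after path 4 (13→2→3→5→12, push 5): res(3,2)=9

Residual capacity of (3,2): 9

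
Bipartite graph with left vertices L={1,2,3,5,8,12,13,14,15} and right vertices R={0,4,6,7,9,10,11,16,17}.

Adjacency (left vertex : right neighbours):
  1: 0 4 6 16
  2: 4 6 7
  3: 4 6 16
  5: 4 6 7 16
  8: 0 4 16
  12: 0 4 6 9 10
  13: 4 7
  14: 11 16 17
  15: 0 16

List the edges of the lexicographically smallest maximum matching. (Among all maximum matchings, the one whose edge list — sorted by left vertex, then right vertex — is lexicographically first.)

|M| = 7 (so the lex-smallest maximum matching has 7 edges)
process left vertices in ascending order; for each, take the smallest-labelled available neighbour that still permits 7 edges overall, or leave it unmatched if none does
lex-smallest matching: {1-0, 2-4, 3-6, 5-7, 8-16, 12-9, 14-11}

Lex-smallest maximum matching: {(1,0), (2,4), (3,6), (5,7), (8,16), (12,9), (14,11)}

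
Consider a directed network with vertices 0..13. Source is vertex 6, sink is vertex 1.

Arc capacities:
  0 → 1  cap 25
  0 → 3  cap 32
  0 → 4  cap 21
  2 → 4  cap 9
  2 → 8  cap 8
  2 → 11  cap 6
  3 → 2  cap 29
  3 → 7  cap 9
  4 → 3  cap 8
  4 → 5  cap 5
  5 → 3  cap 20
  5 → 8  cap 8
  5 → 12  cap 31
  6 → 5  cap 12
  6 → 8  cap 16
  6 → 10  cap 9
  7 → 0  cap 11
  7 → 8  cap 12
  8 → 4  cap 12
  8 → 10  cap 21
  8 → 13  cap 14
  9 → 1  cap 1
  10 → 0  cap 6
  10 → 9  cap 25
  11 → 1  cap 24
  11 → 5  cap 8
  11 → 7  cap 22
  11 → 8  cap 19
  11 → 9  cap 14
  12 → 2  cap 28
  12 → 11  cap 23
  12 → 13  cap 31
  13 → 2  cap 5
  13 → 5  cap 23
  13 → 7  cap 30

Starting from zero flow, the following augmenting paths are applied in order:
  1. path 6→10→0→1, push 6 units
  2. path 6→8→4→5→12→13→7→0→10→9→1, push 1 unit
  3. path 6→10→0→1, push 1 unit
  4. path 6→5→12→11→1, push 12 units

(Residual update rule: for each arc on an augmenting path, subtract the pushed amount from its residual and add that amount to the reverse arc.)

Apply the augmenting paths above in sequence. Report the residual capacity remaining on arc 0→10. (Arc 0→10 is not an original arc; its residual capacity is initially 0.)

Residual capacity of (0,10): 6

after path 1 (6→10→0→1, push 6): res(0,10)=6
after path 2 (6→8→4→5→12→13→7→0→10→9→1, push 1): res(0,10)=5
after path 3 (6→10→0→1, push 1): res(0,10)=6
after path 4 (6→5→12→11→1, push 12): res(0,10)=6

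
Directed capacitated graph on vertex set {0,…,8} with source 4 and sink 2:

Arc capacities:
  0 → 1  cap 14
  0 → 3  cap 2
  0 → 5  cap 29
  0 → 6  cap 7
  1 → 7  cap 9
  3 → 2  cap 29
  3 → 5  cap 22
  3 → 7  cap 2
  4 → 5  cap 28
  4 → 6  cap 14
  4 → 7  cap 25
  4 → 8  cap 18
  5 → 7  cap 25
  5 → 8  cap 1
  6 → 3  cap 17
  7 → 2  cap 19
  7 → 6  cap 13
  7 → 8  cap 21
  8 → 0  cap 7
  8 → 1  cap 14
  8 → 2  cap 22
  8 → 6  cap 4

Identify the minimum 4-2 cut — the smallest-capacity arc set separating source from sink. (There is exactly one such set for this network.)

Min-cut arcs: {(0,3), (6,3), (7,2), (8,2)} (total capacity 60)

augment #1: 4→7→2 push 19
augment #2: 4→8→2 push 18
augment #3: 4→5→8→2 push 1
augment #4: 4→6→3→2 push 14
augment #5: 4→7→8→2 push 3
augment #6: 4→7→6→3→2 push 3
augment #7: 4→5→7→8→0→3→2 push 2
max flow = 60; residual-reachable set from 4 gives S-side
cut edges (S→T): {(0,3), (6,3), (7,2), (8,2)} total cap 60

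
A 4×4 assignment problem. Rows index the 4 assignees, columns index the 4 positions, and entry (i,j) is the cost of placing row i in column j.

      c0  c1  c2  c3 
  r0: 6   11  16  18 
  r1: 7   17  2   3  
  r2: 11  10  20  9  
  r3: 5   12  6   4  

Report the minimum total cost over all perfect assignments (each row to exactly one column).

Minimum assignment cost: 22

optimal assignment: row0→col0 (cost 6), row1→col2 (cost 2), row2→col1 (cost 10), row3→col3 (cost 4)
total = 6 + 2 + 10 + 4 = 22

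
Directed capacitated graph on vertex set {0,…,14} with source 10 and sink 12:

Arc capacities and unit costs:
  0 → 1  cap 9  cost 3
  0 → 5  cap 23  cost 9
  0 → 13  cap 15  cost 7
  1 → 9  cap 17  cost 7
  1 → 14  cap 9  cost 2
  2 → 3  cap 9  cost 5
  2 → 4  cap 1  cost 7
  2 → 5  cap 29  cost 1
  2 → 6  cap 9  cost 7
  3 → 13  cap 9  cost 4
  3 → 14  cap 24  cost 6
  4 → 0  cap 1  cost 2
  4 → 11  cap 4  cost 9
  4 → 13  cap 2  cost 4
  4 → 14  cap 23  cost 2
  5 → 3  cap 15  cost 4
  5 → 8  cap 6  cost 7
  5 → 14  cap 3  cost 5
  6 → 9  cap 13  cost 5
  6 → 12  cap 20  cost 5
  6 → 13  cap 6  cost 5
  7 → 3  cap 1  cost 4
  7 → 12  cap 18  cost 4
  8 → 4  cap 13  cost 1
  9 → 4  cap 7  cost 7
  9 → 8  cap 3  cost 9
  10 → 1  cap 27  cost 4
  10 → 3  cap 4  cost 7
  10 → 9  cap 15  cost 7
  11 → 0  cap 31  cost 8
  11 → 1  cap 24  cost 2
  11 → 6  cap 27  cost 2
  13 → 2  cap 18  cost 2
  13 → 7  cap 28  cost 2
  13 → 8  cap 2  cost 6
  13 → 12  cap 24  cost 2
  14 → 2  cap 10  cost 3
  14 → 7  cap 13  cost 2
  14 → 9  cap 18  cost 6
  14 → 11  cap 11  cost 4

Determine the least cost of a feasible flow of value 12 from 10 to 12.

Minimum cost for 12 units: 147

shortest-cost path #1: 10→1→14→7→12 push 9 @ unit cost 12 (adds 108)
shortest-cost path #2: 10→3→13→12 push 3 @ unit cost 13 (adds 39)
total cost = 147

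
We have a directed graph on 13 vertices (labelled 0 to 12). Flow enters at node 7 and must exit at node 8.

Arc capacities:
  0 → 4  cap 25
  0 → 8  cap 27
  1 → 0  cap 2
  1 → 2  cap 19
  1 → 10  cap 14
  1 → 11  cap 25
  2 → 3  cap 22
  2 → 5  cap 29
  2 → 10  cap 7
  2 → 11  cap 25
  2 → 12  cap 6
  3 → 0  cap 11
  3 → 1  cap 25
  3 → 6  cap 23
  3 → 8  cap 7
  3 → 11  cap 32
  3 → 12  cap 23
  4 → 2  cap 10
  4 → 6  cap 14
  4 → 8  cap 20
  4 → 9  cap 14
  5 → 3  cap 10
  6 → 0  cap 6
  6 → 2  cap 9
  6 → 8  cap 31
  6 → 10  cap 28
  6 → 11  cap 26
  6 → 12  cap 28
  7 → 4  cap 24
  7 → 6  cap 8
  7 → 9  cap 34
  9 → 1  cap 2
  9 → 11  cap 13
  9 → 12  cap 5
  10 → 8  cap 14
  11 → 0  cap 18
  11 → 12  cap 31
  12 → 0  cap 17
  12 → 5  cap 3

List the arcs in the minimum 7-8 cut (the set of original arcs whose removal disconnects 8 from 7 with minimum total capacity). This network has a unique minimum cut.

augment #1: 7→4→8 push 20
augment #2: 7→6→8 push 8
augment #3: 7→4→6→8 push 4
augment #4: 7→9→1→0→8 push 2
augment #5: 7→9→11→0→8 push 13
augment #6: 7→9→12→0→8 push 5
max flow = 52; residual-reachable set from 7 gives S-side
cut edges (S→T): {(7,4), (7,6), (9,1), (9,11), (9,12)} total cap 52

Min-cut arcs: {(7,4), (7,6), (9,1), (9,11), (9,12)} (total capacity 52)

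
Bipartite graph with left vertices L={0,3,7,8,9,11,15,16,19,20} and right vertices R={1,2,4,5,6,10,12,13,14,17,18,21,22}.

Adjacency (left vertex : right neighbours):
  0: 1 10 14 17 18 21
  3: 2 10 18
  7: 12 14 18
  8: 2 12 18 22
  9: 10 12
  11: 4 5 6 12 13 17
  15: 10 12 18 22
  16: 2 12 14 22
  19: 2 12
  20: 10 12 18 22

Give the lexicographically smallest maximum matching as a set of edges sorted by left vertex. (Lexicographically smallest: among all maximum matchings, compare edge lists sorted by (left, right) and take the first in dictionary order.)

|M| = 8 (so the lex-smallest maximum matching has 8 edges)
process left vertices in ascending order; for each, take the smallest-labelled available neighbour that still permits 8 edges overall, or leave it unmatched if none does
lex-smallest matching: {0-1, 3-2, 7-12, 8-18, 9-10, 11-4, 15-22, 16-14}

Lex-smallest maximum matching: {(0,1), (3,2), (7,12), (8,18), (9,10), (11,4), (15,22), (16,14)}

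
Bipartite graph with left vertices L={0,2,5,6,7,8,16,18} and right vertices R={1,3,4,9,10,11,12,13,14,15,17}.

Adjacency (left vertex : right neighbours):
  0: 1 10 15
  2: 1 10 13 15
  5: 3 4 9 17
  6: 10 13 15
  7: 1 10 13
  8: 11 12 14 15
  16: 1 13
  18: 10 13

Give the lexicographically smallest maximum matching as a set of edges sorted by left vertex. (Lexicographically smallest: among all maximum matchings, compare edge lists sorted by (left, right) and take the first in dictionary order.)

|M| = 6 (so the lex-smallest maximum matching has 6 edges)
process left vertices in ascending order; for each, take the smallest-labelled available neighbour that still permits 6 edges overall, or leave it unmatched if none does
lex-smallest matching: {0-1, 2-10, 5-3, 6-15, 7-13, 8-11}

Lex-smallest maximum matching: {(0,1), (2,10), (5,3), (6,15), (7,13), (8,11)}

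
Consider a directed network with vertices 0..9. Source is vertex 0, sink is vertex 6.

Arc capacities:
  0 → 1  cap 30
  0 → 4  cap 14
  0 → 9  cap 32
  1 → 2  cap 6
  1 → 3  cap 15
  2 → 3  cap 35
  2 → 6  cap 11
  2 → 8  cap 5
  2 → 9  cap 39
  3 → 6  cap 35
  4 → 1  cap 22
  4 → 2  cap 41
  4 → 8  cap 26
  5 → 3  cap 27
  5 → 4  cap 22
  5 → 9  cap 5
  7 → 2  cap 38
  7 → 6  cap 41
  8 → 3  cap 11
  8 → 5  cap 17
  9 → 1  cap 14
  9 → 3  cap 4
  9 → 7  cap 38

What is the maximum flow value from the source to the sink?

augment #1: 0→1→2→6 bottleneck 6, total now 6
augment #2: 0→1→3→6 bottleneck 15, total now 21
augment #3: 0→4→2→6 bottleneck 5, total now 26
augment #4: 0→9→3→6 bottleneck 4, total now 30
augment #5: 0→9→7→6 bottleneck 28, total now 58
augment #6: 0→4→2→3→6 bottleneck 9, total now 67

Maximum flow value: 67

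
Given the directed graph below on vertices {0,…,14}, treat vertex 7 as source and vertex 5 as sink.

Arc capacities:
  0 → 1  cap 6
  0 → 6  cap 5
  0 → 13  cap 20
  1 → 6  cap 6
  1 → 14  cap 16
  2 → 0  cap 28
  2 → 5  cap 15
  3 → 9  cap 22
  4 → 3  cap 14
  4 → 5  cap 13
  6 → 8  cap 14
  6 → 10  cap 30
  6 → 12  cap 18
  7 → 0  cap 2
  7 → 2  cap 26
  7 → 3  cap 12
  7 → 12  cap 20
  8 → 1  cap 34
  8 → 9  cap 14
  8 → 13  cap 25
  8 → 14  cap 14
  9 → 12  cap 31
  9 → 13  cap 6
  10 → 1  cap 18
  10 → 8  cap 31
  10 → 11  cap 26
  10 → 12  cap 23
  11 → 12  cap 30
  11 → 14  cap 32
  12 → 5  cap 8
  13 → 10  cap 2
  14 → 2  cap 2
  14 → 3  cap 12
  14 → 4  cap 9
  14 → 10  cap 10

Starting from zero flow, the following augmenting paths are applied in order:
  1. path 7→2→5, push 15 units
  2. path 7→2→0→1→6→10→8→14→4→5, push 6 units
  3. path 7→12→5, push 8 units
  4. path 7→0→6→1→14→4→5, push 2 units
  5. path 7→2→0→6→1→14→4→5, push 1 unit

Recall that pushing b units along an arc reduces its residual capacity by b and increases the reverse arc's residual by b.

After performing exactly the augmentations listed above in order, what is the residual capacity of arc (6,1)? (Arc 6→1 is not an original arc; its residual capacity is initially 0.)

after path 1 (7→2→5, push 15): res(6,1)=0
after path 2 (7→2→0→1→6→10→8→14→4→5, push 6): res(6,1)=6
after path 3 (7→12→5, push 8): res(6,1)=6
after path 4 (7→0→6→1→14→4→5, push 2): res(6,1)=4
after path 5 (7→2→0→6→1→14→4→5, push 1): res(6,1)=3

Residual capacity of (6,1): 3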